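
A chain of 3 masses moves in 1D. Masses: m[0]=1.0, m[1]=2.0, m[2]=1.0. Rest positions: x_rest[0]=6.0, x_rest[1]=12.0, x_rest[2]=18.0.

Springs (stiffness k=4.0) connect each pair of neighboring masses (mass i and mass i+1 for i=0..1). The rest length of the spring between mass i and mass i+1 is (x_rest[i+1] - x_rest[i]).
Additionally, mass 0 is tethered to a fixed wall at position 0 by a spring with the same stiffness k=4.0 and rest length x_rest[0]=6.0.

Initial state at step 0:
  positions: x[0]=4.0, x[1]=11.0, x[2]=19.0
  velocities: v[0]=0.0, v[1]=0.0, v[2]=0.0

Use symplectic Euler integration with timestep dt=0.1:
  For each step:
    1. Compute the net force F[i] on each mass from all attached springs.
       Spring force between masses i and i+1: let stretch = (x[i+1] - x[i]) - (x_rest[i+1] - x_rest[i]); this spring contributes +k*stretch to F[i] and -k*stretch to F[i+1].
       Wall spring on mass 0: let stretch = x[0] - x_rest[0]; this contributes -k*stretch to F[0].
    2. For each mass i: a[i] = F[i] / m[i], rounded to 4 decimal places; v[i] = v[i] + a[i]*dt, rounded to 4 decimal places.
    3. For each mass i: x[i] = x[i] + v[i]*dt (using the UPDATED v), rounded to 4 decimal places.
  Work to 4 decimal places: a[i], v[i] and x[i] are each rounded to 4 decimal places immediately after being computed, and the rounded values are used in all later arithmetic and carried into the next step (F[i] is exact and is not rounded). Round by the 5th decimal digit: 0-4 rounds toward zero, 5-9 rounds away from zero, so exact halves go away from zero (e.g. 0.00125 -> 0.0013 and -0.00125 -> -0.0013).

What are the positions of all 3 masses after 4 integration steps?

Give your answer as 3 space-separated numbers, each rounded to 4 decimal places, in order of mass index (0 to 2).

Step 0: x=[4.0000 11.0000 19.0000] v=[0.0000 0.0000 0.0000]
Step 1: x=[4.1200 11.0200 18.9200] v=[1.2000 0.2000 -0.8000]
Step 2: x=[4.3512 11.0600 18.7640] v=[2.3120 0.4000 -1.5600]
Step 3: x=[4.6767 11.1199 18.5398] v=[3.2550 0.5990 -2.2416]
Step 4: x=[5.0729 11.1993 18.2588] v=[3.9616 0.7943 -2.8096]

Answer: 5.0729 11.1993 18.2588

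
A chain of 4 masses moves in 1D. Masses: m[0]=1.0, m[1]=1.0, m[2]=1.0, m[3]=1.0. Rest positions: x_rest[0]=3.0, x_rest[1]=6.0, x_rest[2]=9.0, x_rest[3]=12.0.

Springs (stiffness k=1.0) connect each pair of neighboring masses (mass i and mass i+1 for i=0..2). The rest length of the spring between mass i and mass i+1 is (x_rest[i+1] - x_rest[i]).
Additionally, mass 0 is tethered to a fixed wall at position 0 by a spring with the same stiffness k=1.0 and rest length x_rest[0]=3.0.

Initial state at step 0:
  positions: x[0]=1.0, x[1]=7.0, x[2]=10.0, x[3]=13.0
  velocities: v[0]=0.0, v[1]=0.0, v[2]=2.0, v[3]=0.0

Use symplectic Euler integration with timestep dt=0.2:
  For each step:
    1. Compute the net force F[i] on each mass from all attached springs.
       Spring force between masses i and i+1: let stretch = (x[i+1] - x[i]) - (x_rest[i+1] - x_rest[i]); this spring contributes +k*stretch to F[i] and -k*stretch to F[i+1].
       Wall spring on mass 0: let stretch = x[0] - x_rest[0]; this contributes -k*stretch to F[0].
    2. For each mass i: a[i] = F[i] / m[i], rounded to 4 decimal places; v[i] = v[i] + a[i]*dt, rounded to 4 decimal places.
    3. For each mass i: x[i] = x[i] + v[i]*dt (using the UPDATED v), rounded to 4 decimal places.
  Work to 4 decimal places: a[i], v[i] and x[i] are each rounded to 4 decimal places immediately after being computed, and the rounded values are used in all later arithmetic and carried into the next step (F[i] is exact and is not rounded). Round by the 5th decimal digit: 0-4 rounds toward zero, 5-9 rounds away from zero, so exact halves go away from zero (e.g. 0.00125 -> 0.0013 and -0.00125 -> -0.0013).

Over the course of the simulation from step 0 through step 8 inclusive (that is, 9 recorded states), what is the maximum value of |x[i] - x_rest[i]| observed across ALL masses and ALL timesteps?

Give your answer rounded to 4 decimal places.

Step 0: x=[1.0000 7.0000 10.0000 13.0000] v=[0.0000 0.0000 2.0000 0.0000]
Step 1: x=[1.2000 6.8800 10.4000 13.0000] v=[1.0000 -0.6000 2.0000 0.0000]
Step 2: x=[1.5792 6.6736 10.7632 13.0160] v=[1.8960 -1.0320 1.8160 0.0800]
Step 3: x=[2.0990 6.4270 11.0529 13.0619] v=[2.5990 -1.2330 1.4486 0.2294]
Step 4: x=[2.7080 6.1923 11.2379 13.1474] v=[3.0448 -1.1734 0.9252 0.4276]
Step 5: x=[3.3480 6.0201 11.2975 13.2765] v=[3.2001 -0.8611 0.2980 0.6457]
Step 6: x=[3.9610 5.9521 11.2252 13.4465] v=[3.0649 -0.3400 -0.3617 0.8499]
Step 7: x=[4.4952 6.0154 11.0308 13.6476] v=[2.6709 0.3164 -0.9721 1.0056]
Step 8: x=[4.9104 6.2185 10.7404 13.8640] v=[2.0759 1.0154 -1.4518 1.0822]
Max displacement = 2.2975

Answer: 2.2975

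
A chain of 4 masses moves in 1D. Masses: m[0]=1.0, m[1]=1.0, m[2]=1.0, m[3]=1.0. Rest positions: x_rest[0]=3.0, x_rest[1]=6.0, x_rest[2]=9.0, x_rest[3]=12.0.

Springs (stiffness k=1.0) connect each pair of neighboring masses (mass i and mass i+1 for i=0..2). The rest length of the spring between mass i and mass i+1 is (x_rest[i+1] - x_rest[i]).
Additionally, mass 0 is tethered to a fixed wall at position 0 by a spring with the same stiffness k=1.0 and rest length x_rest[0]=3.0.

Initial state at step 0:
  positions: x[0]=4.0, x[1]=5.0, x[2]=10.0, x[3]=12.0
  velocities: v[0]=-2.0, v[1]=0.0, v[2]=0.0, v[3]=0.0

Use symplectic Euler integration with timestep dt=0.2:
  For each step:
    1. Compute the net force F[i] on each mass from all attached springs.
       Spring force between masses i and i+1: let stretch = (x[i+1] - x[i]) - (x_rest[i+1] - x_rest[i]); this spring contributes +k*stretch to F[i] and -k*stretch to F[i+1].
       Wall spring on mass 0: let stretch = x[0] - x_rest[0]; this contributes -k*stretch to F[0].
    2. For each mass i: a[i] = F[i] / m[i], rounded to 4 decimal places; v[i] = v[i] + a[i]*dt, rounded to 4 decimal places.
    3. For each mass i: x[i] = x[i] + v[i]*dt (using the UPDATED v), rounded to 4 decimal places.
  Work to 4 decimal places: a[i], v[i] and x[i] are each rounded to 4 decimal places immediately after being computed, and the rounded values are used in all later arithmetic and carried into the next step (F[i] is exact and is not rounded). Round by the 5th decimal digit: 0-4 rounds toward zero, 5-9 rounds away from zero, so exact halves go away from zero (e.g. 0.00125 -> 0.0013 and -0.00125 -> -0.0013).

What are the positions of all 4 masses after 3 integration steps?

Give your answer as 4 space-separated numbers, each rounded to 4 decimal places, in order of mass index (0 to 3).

Step 0: x=[4.0000 5.0000 10.0000 12.0000] v=[-2.0000 0.0000 0.0000 0.0000]
Step 1: x=[3.4800 5.1600 9.8800 12.0400] v=[-2.6000 0.8000 -0.6000 0.2000]
Step 2: x=[2.8880 5.4416 9.6576 12.1136] v=[-2.9600 1.4080 -1.1120 0.3680]
Step 3: x=[2.2826 5.7897 9.3648 12.2090] v=[-3.0269 1.7405 -1.4640 0.4768]

Answer: 2.2826 5.7897 9.3648 12.2090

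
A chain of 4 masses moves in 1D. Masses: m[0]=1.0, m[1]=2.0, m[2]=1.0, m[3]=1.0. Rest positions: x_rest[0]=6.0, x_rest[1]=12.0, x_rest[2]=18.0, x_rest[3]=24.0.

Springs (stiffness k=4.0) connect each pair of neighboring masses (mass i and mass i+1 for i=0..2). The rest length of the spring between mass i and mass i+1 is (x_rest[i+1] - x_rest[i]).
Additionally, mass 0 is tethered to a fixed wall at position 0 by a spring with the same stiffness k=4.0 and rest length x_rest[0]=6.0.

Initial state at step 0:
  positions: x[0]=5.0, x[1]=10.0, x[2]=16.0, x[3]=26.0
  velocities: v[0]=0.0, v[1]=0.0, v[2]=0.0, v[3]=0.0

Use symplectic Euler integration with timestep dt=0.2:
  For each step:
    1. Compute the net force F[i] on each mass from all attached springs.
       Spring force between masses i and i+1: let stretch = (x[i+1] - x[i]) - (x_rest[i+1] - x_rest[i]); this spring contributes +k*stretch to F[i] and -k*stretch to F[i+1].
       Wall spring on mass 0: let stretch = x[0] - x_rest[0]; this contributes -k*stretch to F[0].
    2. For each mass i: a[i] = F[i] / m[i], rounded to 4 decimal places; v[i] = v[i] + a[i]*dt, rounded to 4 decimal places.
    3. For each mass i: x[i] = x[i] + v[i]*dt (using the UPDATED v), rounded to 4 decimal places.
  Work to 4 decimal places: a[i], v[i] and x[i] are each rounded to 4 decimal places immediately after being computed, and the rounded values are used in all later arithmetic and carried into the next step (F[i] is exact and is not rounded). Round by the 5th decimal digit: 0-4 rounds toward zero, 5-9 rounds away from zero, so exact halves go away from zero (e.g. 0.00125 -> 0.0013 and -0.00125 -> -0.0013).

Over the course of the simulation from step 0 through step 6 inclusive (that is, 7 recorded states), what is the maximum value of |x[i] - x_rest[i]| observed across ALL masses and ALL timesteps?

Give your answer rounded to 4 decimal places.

Answer: 2.4385

Derivation:
Step 0: x=[5.0000 10.0000 16.0000 26.0000] v=[0.0000 0.0000 0.0000 0.0000]
Step 1: x=[5.0000 10.0800 16.6400 25.3600] v=[0.0000 0.4000 3.2000 -3.2000]
Step 2: x=[5.0128 10.2784 17.6256 24.2848] v=[0.0640 0.9920 4.9280 -5.3760]
Step 3: x=[5.0660 10.6433 18.5011 23.1041] v=[0.2662 1.8246 4.3776 -5.9034]
Step 4: x=[5.2010 11.1907 18.8559 22.1469] v=[0.6752 2.7368 1.7738 -4.7858]
Step 5: x=[5.4622 11.8721 18.5108 21.6232] v=[1.3062 3.4070 -1.7256 -2.6186]
Step 6: x=[5.8751 12.5718 17.6015 21.5615] v=[2.0644 3.4985 -4.5466 -0.3085]
Max displacement = 2.4385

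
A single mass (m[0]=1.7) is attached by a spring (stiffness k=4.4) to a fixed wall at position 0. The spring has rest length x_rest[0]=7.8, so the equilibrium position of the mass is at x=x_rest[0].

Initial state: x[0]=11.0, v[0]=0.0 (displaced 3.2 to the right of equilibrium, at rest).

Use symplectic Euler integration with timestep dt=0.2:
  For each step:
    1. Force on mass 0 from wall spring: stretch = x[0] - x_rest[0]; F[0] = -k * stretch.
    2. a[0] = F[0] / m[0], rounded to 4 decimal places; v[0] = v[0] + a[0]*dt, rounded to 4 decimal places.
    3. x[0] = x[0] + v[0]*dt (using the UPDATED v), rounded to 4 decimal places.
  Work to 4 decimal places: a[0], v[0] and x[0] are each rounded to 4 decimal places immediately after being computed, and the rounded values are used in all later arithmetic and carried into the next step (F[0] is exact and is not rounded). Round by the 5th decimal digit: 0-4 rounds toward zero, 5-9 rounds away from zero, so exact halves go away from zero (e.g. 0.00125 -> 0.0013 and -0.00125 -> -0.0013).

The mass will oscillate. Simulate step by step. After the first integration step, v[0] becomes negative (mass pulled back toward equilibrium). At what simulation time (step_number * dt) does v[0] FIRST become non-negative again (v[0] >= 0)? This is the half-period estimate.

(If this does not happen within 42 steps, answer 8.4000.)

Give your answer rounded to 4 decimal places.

Step 0: x=[11.0000] v=[0.0000]
Step 1: x=[10.6687] v=[-1.6565]
Step 2: x=[10.0404] v=[-3.1415]
Step 3: x=[9.1802] v=[-4.3012]
Step 4: x=[8.1771] v=[-5.0157]
Step 5: x=[7.1349] v=[-5.2109]
Step 6: x=[6.1616] v=[-4.8666]
Step 7: x=[5.3579] v=[-4.0185]
Step 8: x=[4.8070] v=[-2.7544]
Step 9: x=[4.5660] v=[-1.2051]
Step 10: x=[4.6598] v=[0.4690]
First v>=0 after going negative at step 10, time=2.0000

Answer: 2.0000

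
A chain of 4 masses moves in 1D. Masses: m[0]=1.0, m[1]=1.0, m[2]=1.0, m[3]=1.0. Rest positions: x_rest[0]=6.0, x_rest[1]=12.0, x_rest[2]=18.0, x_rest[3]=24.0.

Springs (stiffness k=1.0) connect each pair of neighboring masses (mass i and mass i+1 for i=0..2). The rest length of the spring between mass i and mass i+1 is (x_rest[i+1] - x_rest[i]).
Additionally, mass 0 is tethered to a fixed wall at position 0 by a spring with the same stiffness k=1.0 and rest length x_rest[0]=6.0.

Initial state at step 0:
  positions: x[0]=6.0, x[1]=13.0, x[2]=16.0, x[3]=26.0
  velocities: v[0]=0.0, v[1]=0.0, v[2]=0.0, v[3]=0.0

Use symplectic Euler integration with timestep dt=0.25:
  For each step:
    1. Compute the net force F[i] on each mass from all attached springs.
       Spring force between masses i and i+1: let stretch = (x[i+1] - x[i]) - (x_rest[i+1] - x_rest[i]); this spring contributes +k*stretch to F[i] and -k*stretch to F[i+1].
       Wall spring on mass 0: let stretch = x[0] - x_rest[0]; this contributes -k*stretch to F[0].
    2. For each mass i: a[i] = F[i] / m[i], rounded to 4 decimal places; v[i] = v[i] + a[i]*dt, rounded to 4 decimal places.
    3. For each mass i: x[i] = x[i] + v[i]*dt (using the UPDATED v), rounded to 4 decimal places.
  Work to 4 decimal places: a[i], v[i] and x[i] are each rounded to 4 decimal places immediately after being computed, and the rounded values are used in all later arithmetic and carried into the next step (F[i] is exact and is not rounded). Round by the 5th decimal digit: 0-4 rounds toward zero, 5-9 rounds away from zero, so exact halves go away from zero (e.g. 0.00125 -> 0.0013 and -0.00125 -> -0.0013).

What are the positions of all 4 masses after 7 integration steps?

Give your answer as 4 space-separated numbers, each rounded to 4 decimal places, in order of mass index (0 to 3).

Step 0: x=[6.0000 13.0000 16.0000 26.0000] v=[0.0000 0.0000 0.0000 0.0000]
Step 1: x=[6.0625 12.7500 16.4375 25.7500] v=[0.2500 -1.0000 1.7500 -1.0000]
Step 2: x=[6.1641 12.3125 17.2266 25.2930] v=[0.4063 -1.7500 3.1563 -1.8281]
Step 3: x=[6.2647 11.7979 18.2127 24.7068] v=[0.4024 -2.0586 3.9444 -2.3447]
Step 4: x=[6.3196 11.3384 19.2038 24.0898] v=[0.2195 -1.8382 3.9642 -2.4682]
Step 5: x=[6.2932 11.0568 20.0087 23.5424] v=[-0.1057 -1.1266 3.2194 -2.1897]
Step 6: x=[6.1712 11.0369 20.4749 23.1491] v=[-0.4881 -0.0795 1.8649 -1.5731]
Step 7: x=[5.9676 11.3028 20.5184 22.9637] v=[-0.8145 1.0636 0.1740 -0.7417]

Answer: 5.9676 11.3028 20.5184 22.9637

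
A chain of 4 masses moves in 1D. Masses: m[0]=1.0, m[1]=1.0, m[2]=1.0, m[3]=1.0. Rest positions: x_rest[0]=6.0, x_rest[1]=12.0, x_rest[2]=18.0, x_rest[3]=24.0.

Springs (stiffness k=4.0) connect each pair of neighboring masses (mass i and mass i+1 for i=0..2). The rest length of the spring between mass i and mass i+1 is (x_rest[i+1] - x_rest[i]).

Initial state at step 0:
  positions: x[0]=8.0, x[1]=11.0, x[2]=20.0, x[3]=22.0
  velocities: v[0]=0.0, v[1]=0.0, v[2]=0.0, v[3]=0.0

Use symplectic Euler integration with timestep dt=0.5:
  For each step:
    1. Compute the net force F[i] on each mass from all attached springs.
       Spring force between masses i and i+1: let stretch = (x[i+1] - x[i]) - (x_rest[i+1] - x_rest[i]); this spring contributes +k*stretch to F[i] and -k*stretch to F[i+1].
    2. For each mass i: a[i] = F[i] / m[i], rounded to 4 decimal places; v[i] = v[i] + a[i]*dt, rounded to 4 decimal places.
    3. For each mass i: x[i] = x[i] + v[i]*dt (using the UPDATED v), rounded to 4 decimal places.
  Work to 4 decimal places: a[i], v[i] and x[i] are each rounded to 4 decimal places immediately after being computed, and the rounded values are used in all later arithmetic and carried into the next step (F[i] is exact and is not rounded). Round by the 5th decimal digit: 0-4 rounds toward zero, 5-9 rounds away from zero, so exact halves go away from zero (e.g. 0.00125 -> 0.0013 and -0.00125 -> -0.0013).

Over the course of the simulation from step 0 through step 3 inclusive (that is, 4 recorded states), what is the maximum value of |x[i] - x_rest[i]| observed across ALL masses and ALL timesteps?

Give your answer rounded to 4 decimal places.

Answer: 5.0000

Derivation:
Step 0: x=[8.0000 11.0000 20.0000 22.0000] v=[0.0000 0.0000 0.0000 0.0000]
Step 1: x=[5.0000 17.0000 13.0000 26.0000] v=[-6.0000 12.0000 -14.0000 8.0000]
Step 2: x=[8.0000 7.0000 23.0000 23.0000] v=[6.0000 -20.0000 20.0000 -6.0000]
Step 3: x=[4.0000 14.0000 17.0000 26.0000] v=[-8.0000 14.0000 -12.0000 6.0000]
Max displacement = 5.0000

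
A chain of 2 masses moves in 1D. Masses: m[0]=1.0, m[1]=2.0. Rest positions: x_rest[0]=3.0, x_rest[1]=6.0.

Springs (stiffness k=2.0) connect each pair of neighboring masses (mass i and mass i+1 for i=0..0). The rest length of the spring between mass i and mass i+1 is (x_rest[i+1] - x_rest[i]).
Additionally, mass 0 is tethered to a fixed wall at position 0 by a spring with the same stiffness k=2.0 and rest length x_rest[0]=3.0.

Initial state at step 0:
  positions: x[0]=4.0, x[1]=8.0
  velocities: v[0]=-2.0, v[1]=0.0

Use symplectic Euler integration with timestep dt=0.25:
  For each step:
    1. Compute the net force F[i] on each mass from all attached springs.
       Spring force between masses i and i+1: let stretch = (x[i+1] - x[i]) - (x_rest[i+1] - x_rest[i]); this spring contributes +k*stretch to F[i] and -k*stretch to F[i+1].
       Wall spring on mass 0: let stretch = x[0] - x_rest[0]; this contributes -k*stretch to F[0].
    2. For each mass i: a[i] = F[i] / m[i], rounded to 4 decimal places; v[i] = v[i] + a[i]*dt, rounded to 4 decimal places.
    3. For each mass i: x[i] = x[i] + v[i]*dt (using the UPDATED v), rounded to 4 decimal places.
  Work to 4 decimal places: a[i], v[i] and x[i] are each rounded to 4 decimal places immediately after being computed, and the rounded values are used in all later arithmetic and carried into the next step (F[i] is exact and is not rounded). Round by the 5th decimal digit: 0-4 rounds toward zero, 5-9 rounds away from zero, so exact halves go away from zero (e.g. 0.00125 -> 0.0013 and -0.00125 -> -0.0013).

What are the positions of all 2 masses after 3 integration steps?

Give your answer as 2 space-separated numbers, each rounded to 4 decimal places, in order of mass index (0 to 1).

Step 0: x=[4.0000 8.0000] v=[-2.0000 0.0000]
Step 1: x=[3.5000 7.9375] v=[-2.0000 -0.2500]
Step 2: x=[3.1172 7.7852] v=[-1.5313 -0.6094]
Step 3: x=[2.9282 7.5286] v=[-0.7559 -1.0264]

Answer: 2.9282 7.5286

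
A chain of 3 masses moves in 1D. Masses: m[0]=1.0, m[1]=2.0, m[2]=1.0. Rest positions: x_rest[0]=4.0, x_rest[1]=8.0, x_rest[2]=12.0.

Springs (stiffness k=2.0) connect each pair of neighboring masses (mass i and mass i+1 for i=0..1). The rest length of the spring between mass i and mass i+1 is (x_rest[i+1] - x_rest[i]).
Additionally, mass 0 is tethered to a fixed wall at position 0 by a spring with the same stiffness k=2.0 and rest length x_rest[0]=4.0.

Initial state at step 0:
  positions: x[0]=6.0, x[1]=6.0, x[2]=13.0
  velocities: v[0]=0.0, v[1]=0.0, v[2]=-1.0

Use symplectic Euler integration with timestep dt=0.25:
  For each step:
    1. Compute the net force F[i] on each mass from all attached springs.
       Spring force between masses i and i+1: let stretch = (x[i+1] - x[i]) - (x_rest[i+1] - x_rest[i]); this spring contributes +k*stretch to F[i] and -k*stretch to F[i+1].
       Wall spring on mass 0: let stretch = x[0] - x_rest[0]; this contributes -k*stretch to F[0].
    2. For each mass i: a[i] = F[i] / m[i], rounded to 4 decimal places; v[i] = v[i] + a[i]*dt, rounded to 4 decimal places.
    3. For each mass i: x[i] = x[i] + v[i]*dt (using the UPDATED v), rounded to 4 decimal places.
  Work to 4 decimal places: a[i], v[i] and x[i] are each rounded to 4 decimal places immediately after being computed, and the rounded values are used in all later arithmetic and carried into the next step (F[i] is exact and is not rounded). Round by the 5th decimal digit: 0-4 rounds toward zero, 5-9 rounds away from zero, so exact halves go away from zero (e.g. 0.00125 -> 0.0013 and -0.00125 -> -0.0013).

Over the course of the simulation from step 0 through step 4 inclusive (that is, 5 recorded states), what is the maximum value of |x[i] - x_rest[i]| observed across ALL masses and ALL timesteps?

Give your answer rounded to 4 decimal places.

Answer: 2.3875

Derivation:
Step 0: x=[6.0000 6.0000 13.0000] v=[0.0000 0.0000 -1.0000]
Step 1: x=[5.2500 6.4375 12.3750] v=[-3.0000 1.7500 -2.5000]
Step 2: x=[3.9922 7.1719 11.5078] v=[-5.0313 2.9375 -3.4688]
Step 3: x=[2.6328 7.9786 10.5986] v=[-5.4376 3.2266 -3.6368]
Step 4: x=[1.6125 8.6149 9.8619] v=[-4.0811 2.5452 -2.9468]
Max displacement = 2.3875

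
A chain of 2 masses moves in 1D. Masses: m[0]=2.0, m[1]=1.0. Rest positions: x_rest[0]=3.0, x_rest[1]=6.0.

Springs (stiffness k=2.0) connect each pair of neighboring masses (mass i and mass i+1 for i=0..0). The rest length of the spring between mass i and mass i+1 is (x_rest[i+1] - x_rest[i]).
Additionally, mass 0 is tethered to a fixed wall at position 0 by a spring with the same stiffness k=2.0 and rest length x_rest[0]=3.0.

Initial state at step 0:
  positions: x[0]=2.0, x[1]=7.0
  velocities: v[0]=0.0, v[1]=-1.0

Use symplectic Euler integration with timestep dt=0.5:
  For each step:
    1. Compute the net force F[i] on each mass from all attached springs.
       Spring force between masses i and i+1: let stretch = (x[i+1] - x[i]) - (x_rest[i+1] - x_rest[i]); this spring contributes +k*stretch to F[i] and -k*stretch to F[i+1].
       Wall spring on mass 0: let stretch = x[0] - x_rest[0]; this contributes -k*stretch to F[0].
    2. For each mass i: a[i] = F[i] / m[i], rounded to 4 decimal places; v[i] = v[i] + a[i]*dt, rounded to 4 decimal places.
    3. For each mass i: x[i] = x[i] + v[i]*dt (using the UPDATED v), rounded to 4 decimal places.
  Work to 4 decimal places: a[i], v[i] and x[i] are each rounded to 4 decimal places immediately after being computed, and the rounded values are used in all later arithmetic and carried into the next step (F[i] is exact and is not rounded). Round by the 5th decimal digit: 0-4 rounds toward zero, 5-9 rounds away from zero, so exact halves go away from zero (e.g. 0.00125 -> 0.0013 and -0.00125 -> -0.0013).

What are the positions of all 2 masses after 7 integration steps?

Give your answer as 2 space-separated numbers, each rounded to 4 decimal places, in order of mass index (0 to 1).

Answer: 2.4496 6.6123

Derivation:
Step 0: x=[2.0000 7.0000] v=[0.0000 -1.0000]
Step 1: x=[2.7500 5.5000] v=[1.5000 -3.0000]
Step 2: x=[3.5000 4.1250] v=[1.5000 -2.7500]
Step 3: x=[3.5313 3.9375] v=[0.0625 -0.3750]
Step 4: x=[2.7813 5.0469] v=[-1.5001 2.2188]
Step 5: x=[1.9023 6.5235] v=[-1.7580 2.9532]
Step 6: x=[1.7030 7.1895] v=[-0.3986 1.3320]
Step 7: x=[2.4496 6.6123] v=[1.4932 -1.1545]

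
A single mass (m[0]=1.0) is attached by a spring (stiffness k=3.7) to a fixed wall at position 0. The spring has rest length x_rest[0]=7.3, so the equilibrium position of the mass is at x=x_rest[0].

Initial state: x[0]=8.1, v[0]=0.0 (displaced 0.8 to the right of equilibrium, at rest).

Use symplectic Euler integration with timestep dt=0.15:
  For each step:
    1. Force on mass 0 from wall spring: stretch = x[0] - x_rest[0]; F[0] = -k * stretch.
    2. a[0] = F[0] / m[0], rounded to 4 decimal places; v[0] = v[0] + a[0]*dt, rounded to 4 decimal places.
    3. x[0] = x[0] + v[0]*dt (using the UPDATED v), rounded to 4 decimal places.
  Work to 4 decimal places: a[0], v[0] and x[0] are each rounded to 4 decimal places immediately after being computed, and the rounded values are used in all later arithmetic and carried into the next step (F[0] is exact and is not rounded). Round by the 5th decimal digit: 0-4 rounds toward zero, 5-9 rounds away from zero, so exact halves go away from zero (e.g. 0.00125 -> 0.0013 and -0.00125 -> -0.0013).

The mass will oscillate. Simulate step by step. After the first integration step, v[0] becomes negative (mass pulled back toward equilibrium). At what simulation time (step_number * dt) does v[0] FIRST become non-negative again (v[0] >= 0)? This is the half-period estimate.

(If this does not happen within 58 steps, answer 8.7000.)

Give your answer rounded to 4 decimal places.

Step 0: x=[8.1000] v=[0.0000]
Step 1: x=[8.0334] v=[-0.4440]
Step 2: x=[7.9058] v=[-0.8510]
Step 3: x=[7.7277] v=[-1.1872]
Step 4: x=[7.5140] v=[-1.4246]
Step 5: x=[7.2825] v=[-1.5434]
Step 6: x=[7.0524] v=[-1.5337]
Step 7: x=[6.8430] v=[-1.3963]
Step 8: x=[6.6716] v=[-1.1427]
Step 9: x=[6.5525] v=[-0.7939]
Step 10: x=[6.4957] v=[-0.3790]
Step 11: x=[6.5058] v=[0.0674]
First v>=0 after going negative at step 11, time=1.6500

Answer: 1.6500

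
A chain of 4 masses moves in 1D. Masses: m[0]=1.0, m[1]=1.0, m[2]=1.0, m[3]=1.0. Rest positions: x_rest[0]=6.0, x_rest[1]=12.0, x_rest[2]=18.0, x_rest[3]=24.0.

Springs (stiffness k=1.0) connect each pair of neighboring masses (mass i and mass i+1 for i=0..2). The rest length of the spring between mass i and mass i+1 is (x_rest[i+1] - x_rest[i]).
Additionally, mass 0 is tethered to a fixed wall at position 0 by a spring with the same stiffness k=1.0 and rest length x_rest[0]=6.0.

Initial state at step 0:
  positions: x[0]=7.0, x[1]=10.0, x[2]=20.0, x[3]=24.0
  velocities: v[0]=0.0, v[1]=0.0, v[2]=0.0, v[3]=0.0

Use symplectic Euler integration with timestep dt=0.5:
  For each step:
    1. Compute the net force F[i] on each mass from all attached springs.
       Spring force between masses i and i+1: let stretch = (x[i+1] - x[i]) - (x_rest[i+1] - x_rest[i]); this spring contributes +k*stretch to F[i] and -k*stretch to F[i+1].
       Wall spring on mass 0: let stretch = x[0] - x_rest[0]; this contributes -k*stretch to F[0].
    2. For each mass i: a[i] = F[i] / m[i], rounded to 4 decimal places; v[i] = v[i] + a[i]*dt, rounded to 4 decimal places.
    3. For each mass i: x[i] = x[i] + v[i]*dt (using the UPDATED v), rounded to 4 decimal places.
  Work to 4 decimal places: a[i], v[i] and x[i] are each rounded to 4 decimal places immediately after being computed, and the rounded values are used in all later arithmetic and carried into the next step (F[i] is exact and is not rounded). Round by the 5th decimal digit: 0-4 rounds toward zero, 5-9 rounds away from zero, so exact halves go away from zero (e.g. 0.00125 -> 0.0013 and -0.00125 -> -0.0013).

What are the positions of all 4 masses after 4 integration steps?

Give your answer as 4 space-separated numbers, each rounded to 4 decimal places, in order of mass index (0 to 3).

Answer: 5.9063 13.0313 17.6133 24.2695

Derivation:
Step 0: x=[7.0000 10.0000 20.0000 24.0000] v=[0.0000 0.0000 0.0000 0.0000]
Step 1: x=[6.0000 11.7500 18.5000 24.5000] v=[-2.0000 3.5000 -3.0000 1.0000]
Step 2: x=[4.9375 13.7500 16.8125 25.0000] v=[-2.1250 4.0000 -3.3750 1.0000]
Step 3: x=[4.8438 14.3125 16.4063 24.9531] v=[-0.1875 1.1250 -0.8125 -0.0938]
Step 4: x=[5.9063 13.0313 17.6133 24.2695] v=[2.1250 -2.5625 2.4140 -1.3672]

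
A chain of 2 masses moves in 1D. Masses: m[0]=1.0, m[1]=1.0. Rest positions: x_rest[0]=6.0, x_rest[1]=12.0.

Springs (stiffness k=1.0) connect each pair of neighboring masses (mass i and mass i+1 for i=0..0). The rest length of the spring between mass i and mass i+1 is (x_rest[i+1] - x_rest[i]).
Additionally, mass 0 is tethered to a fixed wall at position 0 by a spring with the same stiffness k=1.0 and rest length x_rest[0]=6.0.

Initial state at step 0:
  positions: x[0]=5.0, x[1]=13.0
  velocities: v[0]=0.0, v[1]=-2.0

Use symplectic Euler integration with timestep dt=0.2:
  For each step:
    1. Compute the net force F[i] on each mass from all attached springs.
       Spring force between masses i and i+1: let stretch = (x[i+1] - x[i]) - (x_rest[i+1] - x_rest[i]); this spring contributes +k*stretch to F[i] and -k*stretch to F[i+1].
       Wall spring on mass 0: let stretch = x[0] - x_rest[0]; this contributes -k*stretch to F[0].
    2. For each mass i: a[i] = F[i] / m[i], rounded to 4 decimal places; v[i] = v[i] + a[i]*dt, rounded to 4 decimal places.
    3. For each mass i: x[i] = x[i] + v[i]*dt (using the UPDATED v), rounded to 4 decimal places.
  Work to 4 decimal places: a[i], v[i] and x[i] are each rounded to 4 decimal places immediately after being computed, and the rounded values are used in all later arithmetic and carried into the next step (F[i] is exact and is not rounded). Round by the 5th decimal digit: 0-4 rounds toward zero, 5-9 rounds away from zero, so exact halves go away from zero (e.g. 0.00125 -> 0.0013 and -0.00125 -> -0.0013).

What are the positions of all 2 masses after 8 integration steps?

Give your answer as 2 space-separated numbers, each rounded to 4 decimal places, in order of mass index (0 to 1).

Answer: 6.2642 9.3170

Derivation:
Step 0: x=[5.0000 13.0000] v=[0.0000 -2.0000]
Step 1: x=[5.1200 12.5200] v=[0.6000 -2.4000]
Step 2: x=[5.3312 11.9840] v=[1.0560 -2.6800]
Step 3: x=[5.5953 11.4219] v=[1.3203 -2.8106]
Step 4: x=[5.8686 10.8667] v=[1.3666 -2.7759]
Step 5: x=[6.1071 10.3516] v=[1.1925 -2.5755]
Step 6: x=[6.2711 9.9067] v=[0.8200 -2.2244]
Step 7: x=[6.3297 9.5564] v=[0.2929 -1.7515]
Step 8: x=[6.2642 9.3170] v=[-0.3277 -1.1968]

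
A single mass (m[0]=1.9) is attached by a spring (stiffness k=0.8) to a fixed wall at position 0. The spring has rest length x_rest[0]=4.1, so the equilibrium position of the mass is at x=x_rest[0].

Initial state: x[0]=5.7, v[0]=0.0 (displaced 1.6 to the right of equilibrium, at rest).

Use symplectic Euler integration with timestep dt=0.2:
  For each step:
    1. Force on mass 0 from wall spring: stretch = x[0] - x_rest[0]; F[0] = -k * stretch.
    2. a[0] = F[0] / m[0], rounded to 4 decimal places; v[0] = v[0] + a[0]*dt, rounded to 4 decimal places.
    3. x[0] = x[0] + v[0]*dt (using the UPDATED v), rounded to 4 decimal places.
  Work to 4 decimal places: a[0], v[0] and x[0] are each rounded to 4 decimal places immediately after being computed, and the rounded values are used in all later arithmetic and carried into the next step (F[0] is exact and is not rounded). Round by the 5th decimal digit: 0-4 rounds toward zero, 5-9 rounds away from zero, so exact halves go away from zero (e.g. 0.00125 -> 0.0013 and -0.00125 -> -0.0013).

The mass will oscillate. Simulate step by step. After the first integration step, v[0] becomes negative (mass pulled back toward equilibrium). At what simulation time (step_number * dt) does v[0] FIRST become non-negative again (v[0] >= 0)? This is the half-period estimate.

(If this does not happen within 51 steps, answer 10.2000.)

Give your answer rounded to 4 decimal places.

Answer: 5.0000

Derivation:
Step 0: x=[5.7000] v=[0.0000]
Step 1: x=[5.6731] v=[-0.1347]
Step 2: x=[5.6197] v=[-0.2672]
Step 3: x=[5.5407] v=[-0.3952]
Step 4: x=[5.4374] v=[-0.5165]
Step 5: x=[5.3116] v=[-0.6291]
Step 6: x=[5.1654] v=[-0.7311]
Step 7: x=[5.0012] v=[-0.8208]
Step 8: x=[4.8219] v=[-0.8967]
Step 9: x=[4.6304] v=[-0.9575]
Step 10: x=[4.4300] v=[-1.0022]
Step 11: x=[4.2240] v=[-1.0300]
Step 12: x=[4.0159] v=[-1.0404]
Step 13: x=[3.8092] v=[-1.0333]
Step 14: x=[3.6074] v=[-1.0088]
Step 15: x=[3.4139] v=[-0.9673]
Step 16: x=[3.2320] v=[-0.9095]
Step 17: x=[3.0647] v=[-0.8364]
Step 18: x=[2.9149] v=[-0.7492]
Step 19: x=[2.7850] v=[-0.6494]
Step 20: x=[2.6773] v=[-0.5387]
Step 21: x=[2.5935] v=[-0.4189]
Step 22: x=[2.5351] v=[-0.2920]
Step 23: x=[2.5031] v=[-0.1602]
Step 24: x=[2.4980] v=[-0.0257]
Step 25: x=[2.5198] v=[0.1092]
First v>=0 after going negative at step 25, time=5.0000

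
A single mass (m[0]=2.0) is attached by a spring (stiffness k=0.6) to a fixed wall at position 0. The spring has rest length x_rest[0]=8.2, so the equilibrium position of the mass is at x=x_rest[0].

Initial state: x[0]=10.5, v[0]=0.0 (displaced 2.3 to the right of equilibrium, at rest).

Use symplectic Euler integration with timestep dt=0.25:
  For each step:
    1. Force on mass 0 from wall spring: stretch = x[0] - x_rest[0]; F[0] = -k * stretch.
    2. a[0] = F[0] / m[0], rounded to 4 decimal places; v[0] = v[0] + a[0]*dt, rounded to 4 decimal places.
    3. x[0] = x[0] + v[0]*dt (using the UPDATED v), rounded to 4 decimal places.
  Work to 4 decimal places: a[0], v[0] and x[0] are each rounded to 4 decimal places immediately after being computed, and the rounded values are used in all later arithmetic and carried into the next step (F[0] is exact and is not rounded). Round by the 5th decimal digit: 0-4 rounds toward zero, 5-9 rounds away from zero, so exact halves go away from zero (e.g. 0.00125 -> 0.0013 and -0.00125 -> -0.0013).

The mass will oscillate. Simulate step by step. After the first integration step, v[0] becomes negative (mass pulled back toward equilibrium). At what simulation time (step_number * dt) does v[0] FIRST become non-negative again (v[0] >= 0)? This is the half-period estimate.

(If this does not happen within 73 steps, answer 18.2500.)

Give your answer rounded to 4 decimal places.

Step 0: x=[10.5000] v=[0.0000]
Step 1: x=[10.4569] v=[-0.1725]
Step 2: x=[10.3715] v=[-0.3418]
Step 3: x=[10.2453] v=[-0.5047]
Step 4: x=[10.0808] v=[-0.6581]
Step 5: x=[9.8810] v=[-0.7992]
Step 6: x=[9.6497] v=[-0.9253]
Step 7: x=[9.3912] v=[-1.0340]
Step 8: x=[9.1104] v=[-1.1234]
Step 9: x=[8.8125] v=[-1.1917]
Step 10: x=[8.5031] v=[-1.2377]
Step 11: x=[8.1880] v=[-1.2604]
Step 12: x=[7.8731] v=[-1.2595]
Step 13: x=[7.5644] v=[-1.2350]
Step 14: x=[7.2676] v=[-1.1873]
Step 15: x=[6.9883] v=[-1.1174]
Step 16: x=[6.7317] v=[-1.0265]
Step 17: x=[6.5026] v=[-0.9164]
Step 18: x=[6.3053] v=[-0.7891]
Step 19: x=[6.1436] v=[-0.6470]
Step 20: x=[6.0204] v=[-0.4928]
Step 21: x=[5.9381] v=[-0.3293]
Step 22: x=[5.8982] v=[-0.1597]
Step 23: x=[5.9014] v=[0.0129]
First v>=0 after going negative at step 23, time=5.7500

Answer: 5.7500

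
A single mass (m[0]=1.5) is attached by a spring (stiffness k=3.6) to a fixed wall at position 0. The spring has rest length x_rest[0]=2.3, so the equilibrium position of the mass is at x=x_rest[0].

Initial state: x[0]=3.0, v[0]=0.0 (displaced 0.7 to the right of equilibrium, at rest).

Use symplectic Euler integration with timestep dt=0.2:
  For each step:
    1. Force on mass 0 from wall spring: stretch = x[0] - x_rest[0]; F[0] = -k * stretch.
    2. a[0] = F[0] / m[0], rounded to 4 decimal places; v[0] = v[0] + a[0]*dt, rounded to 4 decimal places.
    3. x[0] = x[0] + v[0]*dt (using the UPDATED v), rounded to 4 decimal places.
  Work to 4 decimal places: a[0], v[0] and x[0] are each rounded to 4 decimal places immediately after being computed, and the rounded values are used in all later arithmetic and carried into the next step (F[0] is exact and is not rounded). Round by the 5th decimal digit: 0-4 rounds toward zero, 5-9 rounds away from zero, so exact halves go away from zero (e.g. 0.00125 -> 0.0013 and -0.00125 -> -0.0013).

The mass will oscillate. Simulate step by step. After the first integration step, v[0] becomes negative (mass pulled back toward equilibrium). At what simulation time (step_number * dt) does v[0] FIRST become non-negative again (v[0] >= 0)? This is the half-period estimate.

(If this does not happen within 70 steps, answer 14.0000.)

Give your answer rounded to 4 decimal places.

Answer: 2.2000

Derivation:
Step 0: x=[3.0000] v=[0.0000]
Step 1: x=[2.9328] v=[-0.3360]
Step 2: x=[2.8049] v=[-0.6397]
Step 3: x=[2.6285] v=[-0.8821]
Step 4: x=[2.4205] v=[-1.0398]
Step 5: x=[2.2010] v=[-1.0976]
Step 6: x=[1.9910] v=[-1.0501]
Step 7: x=[1.8106] v=[-0.9018]
Step 8: x=[1.6772] v=[-0.6669]
Step 9: x=[1.6036] v=[-0.3680]
Step 10: x=[1.5969] v=[-0.0337]
Step 11: x=[1.6577] v=[0.3038]
First v>=0 after going negative at step 11, time=2.2000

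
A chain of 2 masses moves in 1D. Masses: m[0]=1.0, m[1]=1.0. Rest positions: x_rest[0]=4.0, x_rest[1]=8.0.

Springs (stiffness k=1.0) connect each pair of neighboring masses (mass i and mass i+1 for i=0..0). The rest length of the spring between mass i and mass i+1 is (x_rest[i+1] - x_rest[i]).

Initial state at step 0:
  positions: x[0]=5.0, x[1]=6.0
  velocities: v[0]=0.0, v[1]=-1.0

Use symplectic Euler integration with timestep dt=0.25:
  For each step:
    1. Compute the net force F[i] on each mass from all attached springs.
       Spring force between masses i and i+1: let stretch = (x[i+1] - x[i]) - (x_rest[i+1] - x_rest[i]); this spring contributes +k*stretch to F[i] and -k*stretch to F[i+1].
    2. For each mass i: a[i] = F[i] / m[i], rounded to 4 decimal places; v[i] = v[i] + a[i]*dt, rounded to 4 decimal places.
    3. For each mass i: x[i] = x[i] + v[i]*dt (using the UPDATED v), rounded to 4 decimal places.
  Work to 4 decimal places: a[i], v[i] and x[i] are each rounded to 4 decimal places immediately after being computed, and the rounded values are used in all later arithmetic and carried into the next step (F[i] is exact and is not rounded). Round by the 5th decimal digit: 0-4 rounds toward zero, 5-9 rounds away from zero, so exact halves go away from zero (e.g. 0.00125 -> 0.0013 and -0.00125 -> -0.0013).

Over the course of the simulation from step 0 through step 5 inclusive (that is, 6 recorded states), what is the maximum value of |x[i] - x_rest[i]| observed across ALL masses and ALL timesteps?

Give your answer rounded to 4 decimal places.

Answer: 2.0625

Derivation:
Step 0: x=[5.0000 6.0000] v=[0.0000 -1.0000]
Step 1: x=[4.8125 5.9375] v=[-0.7500 -0.2500]
Step 2: x=[4.4453 6.0547] v=[-1.4688 0.4688]
Step 3: x=[3.9287 6.3213] v=[-2.0665 1.0665]
Step 4: x=[3.3116 6.6884] v=[-2.4684 1.4684]
Step 5: x=[2.6556 7.0945] v=[-2.6242 1.6242]
Max displacement = 2.0625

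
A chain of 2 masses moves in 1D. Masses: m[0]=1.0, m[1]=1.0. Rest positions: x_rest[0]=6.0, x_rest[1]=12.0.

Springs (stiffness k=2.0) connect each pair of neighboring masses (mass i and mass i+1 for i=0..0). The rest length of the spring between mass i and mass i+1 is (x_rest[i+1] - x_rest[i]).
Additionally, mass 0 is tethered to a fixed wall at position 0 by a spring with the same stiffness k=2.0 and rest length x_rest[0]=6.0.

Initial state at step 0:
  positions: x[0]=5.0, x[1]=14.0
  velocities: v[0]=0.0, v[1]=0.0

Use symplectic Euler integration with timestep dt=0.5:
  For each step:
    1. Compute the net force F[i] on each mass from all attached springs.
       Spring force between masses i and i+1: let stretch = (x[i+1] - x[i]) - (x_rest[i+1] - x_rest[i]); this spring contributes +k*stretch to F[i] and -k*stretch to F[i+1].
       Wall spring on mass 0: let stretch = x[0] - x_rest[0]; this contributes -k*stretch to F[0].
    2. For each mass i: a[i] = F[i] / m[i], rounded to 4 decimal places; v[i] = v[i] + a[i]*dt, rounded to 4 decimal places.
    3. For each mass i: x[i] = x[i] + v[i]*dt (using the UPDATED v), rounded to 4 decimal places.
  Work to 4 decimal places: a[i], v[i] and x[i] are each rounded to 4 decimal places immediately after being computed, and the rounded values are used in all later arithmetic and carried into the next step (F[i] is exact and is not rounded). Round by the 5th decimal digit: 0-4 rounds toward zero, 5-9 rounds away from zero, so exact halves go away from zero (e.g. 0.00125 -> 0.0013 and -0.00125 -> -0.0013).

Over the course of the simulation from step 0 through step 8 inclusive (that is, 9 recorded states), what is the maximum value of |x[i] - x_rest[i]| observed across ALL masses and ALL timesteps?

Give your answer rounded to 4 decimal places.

Step 0: x=[5.0000 14.0000] v=[0.0000 0.0000]
Step 1: x=[7.0000 12.5000] v=[4.0000 -3.0000]
Step 2: x=[8.2500 11.2500] v=[2.5000 -2.5000]
Step 3: x=[6.8750 11.5000] v=[-2.7500 0.5000]
Step 4: x=[4.3750 12.4375] v=[-5.0000 1.8750]
Step 5: x=[3.7188 12.3438] v=[-1.3125 -0.1875]
Step 6: x=[5.5157 10.9376] v=[3.5937 -2.8125]
Step 7: x=[7.2657 9.8204] v=[3.4999 -2.2344]
Step 8: x=[6.6602 10.4259] v=[-1.2111 1.2109]
Max displacement = 2.2812

Answer: 2.2812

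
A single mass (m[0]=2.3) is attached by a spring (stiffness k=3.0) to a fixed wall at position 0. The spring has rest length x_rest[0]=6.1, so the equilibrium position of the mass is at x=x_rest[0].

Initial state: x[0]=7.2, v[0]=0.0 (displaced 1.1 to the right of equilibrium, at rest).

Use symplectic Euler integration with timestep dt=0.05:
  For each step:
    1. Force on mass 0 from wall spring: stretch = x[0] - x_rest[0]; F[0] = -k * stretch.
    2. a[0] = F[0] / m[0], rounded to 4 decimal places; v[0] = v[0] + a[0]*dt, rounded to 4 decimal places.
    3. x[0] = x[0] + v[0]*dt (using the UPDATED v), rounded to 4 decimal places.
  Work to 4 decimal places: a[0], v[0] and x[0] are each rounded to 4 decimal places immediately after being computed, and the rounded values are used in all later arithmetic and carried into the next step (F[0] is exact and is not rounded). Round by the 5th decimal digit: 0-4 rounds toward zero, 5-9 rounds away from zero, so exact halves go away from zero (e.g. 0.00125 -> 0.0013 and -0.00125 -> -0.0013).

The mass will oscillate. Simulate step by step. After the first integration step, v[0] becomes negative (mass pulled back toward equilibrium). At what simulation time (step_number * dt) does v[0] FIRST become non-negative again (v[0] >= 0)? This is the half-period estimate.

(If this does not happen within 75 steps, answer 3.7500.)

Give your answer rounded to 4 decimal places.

Answer: 2.8000

Derivation:
Step 0: x=[7.2000] v=[0.0000]
Step 1: x=[7.1964] v=[-0.0717]
Step 2: x=[7.1892] v=[-0.1432]
Step 3: x=[7.1785] v=[-0.2142]
Step 4: x=[7.1643] v=[-0.2845]
Step 5: x=[7.1466] v=[-0.3539]
Step 6: x=[7.1255] v=[-0.4222]
Step 7: x=[7.1010] v=[-0.4891]
Step 8: x=[7.0733] v=[-0.5544]
Step 9: x=[7.0424] v=[-0.6179]
Step 10: x=[7.0084] v=[-0.6794]
Step 11: x=[6.9715] v=[-0.7386]
Step 12: x=[6.9317] v=[-0.7954]
Step 13: x=[6.8892] v=[-0.8496]
Step 14: x=[6.8441] v=[-0.9011]
Step 15: x=[6.7966] v=[-0.9496]
Step 16: x=[6.7469] v=[-0.9950]
Step 17: x=[6.6950] v=[-1.0372]
Step 18: x=[6.6412] v=[-1.0760]
Step 19: x=[6.5856] v=[-1.1113]
Step 20: x=[6.5285] v=[-1.1430]
Step 21: x=[6.4700] v=[-1.1709]
Step 22: x=[6.4103] v=[-1.1950]
Step 23: x=[6.3495] v=[-1.2152]
Step 24: x=[6.2879] v=[-1.2315]
Step 25: x=[6.2257] v=[-1.2438]
Step 26: x=[6.1631] v=[-1.2520]
Step 27: x=[6.1003] v=[-1.2561]
Step 28: x=[6.0375] v=[-1.2561]
Step 29: x=[5.9749] v=[-1.2520]
Step 30: x=[5.9127] v=[-1.2438]
Step 31: x=[5.8511] v=[-1.2316]
Step 32: x=[5.7903] v=[-1.2154]
Step 33: x=[5.7305] v=[-1.1952]
Step 34: x=[5.6719] v=[-1.1711]
Step 35: x=[5.6147] v=[-1.1432]
Step 36: x=[5.5591] v=[-1.1116]
Step 37: x=[5.5053] v=[-1.0763]
Step 38: x=[5.4534] v=[-1.0375]
Step 39: x=[5.4036] v=[-0.9953]
Step 40: x=[5.3561] v=[-0.9499]
Step 41: x=[5.3110] v=[-0.9014]
Step 42: x=[5.2685] v=[-0.8499]
Step 43: x=[5.2287] v=[-0.7957]
Step 44: x=[5.1918] v=[-0.7389]
Step 45: x=[5.1578] v=[-0.6797]
Step 46: x=[5.1269] v=[-0.6183]
Step 47: x=[5.0992] v=[-0.5548]
Step 48: x=[5.0747] v=[-0.4895]
Step 49: x=[5.0536] v=[-0.4226]
Step 50: x=[5.0359] v=[-0.3544]
Step 51: x=[5.0217] v=[-0.2850]
Step 52: x=[5.0110] v=[-0.2147]
Step 53: x=[5.0038] v=[-0.1437]
Step 54: x=[5.0002] v=[-0.0722]
Step 55: x=[5.0002] v=[-0.0005]
Step 56: x=[5.0038] v=[0.0712]
First v>=0 after going negative at step 56, time=2.8000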